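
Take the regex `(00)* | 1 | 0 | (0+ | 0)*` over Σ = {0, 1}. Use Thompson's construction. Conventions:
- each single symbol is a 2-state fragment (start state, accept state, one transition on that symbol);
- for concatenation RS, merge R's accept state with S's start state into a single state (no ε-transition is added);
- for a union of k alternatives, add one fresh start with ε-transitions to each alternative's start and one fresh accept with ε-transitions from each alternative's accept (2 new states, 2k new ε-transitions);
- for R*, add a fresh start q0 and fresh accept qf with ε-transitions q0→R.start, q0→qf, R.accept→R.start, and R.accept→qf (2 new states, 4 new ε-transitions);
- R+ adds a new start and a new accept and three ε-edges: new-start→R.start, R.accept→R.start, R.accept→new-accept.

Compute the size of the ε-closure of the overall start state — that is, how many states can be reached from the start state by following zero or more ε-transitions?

13

Compute the ε-closure size of each fragment's start state recursively; a symbol fragment's start has no outgoing ε-edge, so its closure is just itself (size 1).
  00 — same as the first factor's closure: |closure| = 1
  (00)* — |closure| = 1 (new start) + 1 (body) + 1 (new accept) = 3
  0+ — new start ε-reaches only the body's start; the new accept needs a symbol first: |closure| = 1 + 1 = 2
  0+ | 0 — new start ε-reaches every alternative's start; none of them accept ε, so the new accept is not reached: |closure| = 1 + 2 + 1 = 4
  (0+ | 0)* — new start has ε-edges to the inner start and to the new accept, so |closure| = 2 + 4 = 6
  (00)* | 1 | 0 | (0+ | 0)* — |closure| = 1 (new start) + (3 + 1 + 1 + 6) + 1 (new accept, since some branch ε-reaches its own accept) = 13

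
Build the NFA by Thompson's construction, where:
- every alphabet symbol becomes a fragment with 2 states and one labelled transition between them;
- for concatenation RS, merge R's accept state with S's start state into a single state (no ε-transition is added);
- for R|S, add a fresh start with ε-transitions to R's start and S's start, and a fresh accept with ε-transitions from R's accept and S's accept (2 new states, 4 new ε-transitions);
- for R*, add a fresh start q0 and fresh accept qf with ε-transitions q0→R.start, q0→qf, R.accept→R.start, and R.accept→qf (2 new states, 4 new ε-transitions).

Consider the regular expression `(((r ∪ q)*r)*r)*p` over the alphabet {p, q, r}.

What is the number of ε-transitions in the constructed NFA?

Recursing over subexpressions:
Each of the 5 symbol leaves contributes 0 ε-transitions.
  r ∪ q : 4 ε-transitions
  (r ∪ q)* : 8 ε-transitions
  (r ∪ q)*r : 8 ε-transitions
  ((r ∪ q)*r)* : 12 ε-transitions
  ((r ∪ q)*r)*r : 12 ε-transitions
  (((r ∪ q)*r)*r)* : 16 ε-transitions
  (((r ∪ q)*r)*r)*p : 16 ε-transitions

16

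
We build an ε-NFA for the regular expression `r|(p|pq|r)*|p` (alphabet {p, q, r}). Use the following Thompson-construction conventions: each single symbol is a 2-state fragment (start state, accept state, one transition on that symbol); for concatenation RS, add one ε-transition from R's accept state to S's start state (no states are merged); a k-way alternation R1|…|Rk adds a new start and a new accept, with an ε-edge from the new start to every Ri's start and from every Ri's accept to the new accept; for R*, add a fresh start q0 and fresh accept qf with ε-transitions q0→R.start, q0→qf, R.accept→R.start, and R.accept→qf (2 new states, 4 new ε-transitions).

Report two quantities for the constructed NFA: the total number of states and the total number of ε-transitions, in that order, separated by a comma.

Recursing over subexpressions:
Each of the 6 symbol leaves contributes 2 states and 0 ε-transitions.
  pq → 4 states, 1 ε-transition
  p|pq|r → 10 states, 7 ε-transitions
  (p|pq|r)* → 12 states, 11 ε-transitions
  r|(p|pq|r)*|p → 18 states, 17 ε-transitions

18, 17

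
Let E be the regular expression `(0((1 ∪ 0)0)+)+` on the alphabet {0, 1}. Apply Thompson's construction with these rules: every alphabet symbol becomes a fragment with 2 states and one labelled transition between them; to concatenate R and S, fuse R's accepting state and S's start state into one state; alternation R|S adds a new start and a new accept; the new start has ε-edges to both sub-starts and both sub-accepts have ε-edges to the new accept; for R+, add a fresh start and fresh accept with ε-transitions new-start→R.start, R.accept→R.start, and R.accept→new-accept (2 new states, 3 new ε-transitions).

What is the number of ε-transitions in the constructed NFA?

10

Per subexpression:
Each of the 4 symbol leaves contributes 0 ε-transitions.
  1 ∪ 0 = 4 ε-transitions
  (1 ∪ 0)0 = 4 ε-transitions
  ((1 ∪ 0)0)+ = 7 ε-transitions
  0((1 ∪ 0)0)+ = 7 ε-transitions
  (0((1 ∪ 0)0)+)+ = 10 ε-transitions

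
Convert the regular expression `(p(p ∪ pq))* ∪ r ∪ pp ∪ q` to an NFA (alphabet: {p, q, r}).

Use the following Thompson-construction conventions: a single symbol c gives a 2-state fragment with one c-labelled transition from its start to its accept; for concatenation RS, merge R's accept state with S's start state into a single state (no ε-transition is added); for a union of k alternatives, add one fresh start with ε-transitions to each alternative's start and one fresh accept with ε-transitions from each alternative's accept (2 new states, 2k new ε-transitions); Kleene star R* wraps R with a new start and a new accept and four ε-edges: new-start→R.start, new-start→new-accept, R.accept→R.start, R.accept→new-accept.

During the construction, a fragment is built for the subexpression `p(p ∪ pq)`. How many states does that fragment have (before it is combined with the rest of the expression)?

8

Fragment for `p(p ∪ pq)`:
Each of the 4 symbol leaves contributes a 2-state fragment.
  pq = 3 states
  p ∪ pq = 7 states
  p(p ∪ pq) = 8 states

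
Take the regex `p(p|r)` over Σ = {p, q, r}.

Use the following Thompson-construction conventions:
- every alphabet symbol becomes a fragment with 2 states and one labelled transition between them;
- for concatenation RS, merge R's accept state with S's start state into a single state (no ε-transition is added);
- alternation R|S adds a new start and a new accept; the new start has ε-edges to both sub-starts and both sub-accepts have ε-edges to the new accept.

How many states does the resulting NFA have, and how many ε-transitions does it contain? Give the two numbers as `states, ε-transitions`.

7, 4

Building bottom-up:
Each of the 3 symbol leaves contributes 2 states and 0 ε-transitions.
  p|r → 6 states, 4 ε-transitions
  p(p|r) → 7 states, 4 ε-transitions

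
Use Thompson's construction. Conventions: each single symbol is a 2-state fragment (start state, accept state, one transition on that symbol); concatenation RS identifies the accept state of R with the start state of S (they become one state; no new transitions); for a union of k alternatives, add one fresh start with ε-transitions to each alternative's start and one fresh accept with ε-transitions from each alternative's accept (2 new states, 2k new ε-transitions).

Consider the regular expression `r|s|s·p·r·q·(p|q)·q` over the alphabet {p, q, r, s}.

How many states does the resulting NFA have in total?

Bottom-up over the parse tree:
Each of the 9 symbol leaves contributes a 2-state fragment.
  p|q : 6 states
  s·p·r·q·(p|q)·q : 11 states
  r|s|s·p·r·q·(p|q)·q : 17 states

17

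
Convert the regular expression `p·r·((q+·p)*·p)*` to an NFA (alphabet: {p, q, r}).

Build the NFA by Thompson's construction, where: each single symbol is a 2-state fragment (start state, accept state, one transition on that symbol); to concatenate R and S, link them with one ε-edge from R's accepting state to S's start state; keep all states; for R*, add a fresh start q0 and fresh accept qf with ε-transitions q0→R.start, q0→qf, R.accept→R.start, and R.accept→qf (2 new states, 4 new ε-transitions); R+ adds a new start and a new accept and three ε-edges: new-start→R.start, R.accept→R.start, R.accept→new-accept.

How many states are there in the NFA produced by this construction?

16

Recursing over subexpressions:
Each of the 5 symbol leaves contributes a 2-state fragment.
  q+ — 4 states
  q+·p — 6 states
  (q+·p)* — 8 states
  (q+·p)*·p — 10 states
  ((q+·p)*·p)* — 12 states
  p·r·((q+·p)*·p)* — 16 states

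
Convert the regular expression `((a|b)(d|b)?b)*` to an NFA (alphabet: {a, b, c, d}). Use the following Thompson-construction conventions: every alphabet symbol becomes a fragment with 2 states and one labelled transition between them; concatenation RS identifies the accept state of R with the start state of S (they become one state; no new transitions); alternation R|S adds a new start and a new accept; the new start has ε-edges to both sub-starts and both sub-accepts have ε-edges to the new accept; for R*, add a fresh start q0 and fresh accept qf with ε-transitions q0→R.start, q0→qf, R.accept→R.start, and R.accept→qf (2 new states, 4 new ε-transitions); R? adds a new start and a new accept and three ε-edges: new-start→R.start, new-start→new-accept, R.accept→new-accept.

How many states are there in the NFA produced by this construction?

16

Recursing over subexpressions:
Each of the 5 symbol leaves contributes a 2-state fragment.
  a|b = 6 states
  d|b = 6 states
  (d|b)? = 8 states
  (a|b)(d|b)?b = 14 states
  ((a|b)(d|b)?b)* = 16 states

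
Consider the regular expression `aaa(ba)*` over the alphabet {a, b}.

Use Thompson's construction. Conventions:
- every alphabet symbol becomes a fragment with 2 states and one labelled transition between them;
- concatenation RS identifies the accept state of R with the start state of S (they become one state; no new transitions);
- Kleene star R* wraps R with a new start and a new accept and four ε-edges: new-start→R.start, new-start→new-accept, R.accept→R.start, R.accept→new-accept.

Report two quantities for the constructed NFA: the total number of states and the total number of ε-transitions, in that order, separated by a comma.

Bottom-up over the parse tree:
Each of the 5 symbol leaves contributes 2 states and 0 ε-transitions.
  ba = 3 states, 0 ε-transitions
  (ba)* = 5 states, 4 ε-transitions
  aaa(ba)* = 8 states, 4 ε-transitions

8, 4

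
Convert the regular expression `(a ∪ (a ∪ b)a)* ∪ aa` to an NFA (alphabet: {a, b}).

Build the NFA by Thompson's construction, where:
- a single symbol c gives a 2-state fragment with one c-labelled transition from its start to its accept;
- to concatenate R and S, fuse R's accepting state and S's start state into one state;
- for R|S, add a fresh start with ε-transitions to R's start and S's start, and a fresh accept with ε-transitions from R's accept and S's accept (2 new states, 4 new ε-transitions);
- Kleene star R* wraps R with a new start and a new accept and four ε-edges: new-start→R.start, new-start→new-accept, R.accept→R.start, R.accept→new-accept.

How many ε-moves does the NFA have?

16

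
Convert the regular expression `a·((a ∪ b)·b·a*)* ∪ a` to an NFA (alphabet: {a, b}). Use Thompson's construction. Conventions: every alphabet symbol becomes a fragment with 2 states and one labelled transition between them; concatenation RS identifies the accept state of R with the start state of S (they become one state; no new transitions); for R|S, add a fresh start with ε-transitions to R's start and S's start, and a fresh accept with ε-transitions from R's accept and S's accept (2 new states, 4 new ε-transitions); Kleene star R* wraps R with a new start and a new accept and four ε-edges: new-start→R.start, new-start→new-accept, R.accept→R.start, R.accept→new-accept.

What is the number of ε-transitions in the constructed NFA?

16

Recursing over subexpressions:
Each of the 6 symbol leaves contributes 0 ε-transitions.
  a ∪ b → 4 ε-transitions
  a* → 4 ε-transitions
  (a ∪ b)·b·a* → 8 ε-transitions
  ((a ∪ b)·b·a*)* → 12 ε-transitions
  a·((a ∪ b)·b·a*)* → 12 ε-transitions
  a·((a ∪ b)·b·a*)* ∪ a → 16 ε-transitions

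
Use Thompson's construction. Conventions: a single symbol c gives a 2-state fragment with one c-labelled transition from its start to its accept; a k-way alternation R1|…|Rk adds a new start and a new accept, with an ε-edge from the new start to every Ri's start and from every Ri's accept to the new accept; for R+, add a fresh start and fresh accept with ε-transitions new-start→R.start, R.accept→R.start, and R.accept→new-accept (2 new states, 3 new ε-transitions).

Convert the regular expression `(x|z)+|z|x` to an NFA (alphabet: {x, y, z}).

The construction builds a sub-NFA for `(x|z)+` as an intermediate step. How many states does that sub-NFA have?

Fragment for `(x|z)+`:
Each of the 2 symbol leaves contributes a 2-state fragment.
  x|z = 6 states
  (x|z)+ = 8 states

8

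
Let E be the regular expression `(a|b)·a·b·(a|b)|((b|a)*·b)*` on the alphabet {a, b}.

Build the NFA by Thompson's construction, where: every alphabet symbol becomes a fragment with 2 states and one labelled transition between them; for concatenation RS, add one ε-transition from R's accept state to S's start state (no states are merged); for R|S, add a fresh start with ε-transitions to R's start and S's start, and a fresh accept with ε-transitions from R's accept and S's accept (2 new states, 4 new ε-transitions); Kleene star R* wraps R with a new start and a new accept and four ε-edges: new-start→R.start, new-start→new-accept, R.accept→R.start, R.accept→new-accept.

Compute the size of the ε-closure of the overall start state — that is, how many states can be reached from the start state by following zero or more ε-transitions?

13

Let C(F) = |ε-closure(F.start)| within fragment F, and note whether F accepts ε. Symbol fragments have C = 1 and do not accept ε. Then:
  a|b → |ε-closure| = 1 + 1 + 1 = 3 (the new accept is not ε-reachable since no branch accepts ε)
  a|b → |ε-closure| = 1 + 1 + 1 = 3 (the new accept is not ε-reachable since no branch accepts ε)
  (a|b)·a·b·(a|b) → same as the first factor's closure: |ε-closure| = 3
  b|a → new start ε-reaches every alternative's start; none of them accept ε, so the new accept is not reached: |ε-closure| = 1 + 1 + 1 = 3
  (b|a)* → new start has ε-edges to the inner start and to the new accept, so |ε-closure| = 2 + 3 = 5
  (b|a)*·b → the left operand accepts ε, so the closure extends into the next operand (via the concat ε-link); |ε-closure| = 5 + 1 = 6
  ((b|a)*·b)* → |ε-closure| = 1 (new start) + 6 (body) + 1 (new accept) = 8
  (a|b)·a·b·(a|b)|((b|a)*·b)* → |ε-closure| = 1 (new start) + (3 + 8) + 1 (new accept, since some branch ε-reaches its own accept) = 13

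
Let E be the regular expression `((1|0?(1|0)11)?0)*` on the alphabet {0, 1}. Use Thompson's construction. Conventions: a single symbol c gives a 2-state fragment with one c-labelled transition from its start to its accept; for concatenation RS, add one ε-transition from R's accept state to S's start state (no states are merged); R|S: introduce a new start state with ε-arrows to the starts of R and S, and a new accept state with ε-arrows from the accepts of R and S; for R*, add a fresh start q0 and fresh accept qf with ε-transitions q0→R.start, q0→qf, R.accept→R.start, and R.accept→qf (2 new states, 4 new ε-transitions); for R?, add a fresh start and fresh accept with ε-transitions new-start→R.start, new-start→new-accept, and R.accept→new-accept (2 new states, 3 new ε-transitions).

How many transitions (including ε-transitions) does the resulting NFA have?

Per subexpression:
Each of the 7 symbol leaves contributes 1 transition (1 symbol, 0 ε).
  0? → 4 transitions (1 symbol, 3 ε)
  1|0 → 6 transitions (2 symbol, 4 ε)
  0?(1|0)11 → 15 transitions (5 symbol, 10 ε)
  1|0?(1|0)11 → 20 transitions (6 symbol, 14 ε)
  (1|0?(1|0)11)? → 23 transitions (6 symbol, 17 ε)
  (1|0?(1|0)11)?0 → 25 transitions (7 symbol, 18 ε)
  ((1|0?(1|0)11)?0)* → 29 transitions (7 symbol, 22 ε)

29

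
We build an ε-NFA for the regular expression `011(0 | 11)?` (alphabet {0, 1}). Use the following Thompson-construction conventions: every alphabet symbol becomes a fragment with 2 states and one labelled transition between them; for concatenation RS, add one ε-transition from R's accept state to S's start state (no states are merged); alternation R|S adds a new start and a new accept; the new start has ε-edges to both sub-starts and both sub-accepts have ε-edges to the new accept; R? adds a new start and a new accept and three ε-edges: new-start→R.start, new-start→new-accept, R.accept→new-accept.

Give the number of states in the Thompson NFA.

Recursing over subexpressions:
Each of the 6 symbol leaves contributes a 2-state fragment.
  11 → 4 states
  0 | 11 → 8 states
  (0 | 11)? → 10 states
  011(0 | 11)? → 16 states

16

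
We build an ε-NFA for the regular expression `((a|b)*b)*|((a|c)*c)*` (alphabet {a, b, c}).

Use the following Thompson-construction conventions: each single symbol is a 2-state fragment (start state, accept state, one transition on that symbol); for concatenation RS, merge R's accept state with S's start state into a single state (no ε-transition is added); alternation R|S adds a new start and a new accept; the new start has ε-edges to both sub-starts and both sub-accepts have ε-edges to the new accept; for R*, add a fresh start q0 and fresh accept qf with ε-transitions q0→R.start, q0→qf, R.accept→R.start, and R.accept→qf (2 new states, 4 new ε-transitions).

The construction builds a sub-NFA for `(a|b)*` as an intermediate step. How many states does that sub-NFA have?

Fragment for `(a|b)*`:
Each of the 2 symbol leaves contributes a 2-state fragment.
  a|b — 6 states
  (a|b)* — 8 states

8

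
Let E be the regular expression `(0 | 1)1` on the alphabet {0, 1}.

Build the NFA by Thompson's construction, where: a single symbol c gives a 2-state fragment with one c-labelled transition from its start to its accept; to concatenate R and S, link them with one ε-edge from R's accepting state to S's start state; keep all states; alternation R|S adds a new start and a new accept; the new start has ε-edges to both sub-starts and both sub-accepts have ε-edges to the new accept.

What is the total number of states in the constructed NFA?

Building bottom-up:
Each of the 3 symbol leaves contributes a 2-state fragment.
  0 | 1 : 6 states
  (0 | 1)1 : 8 states

8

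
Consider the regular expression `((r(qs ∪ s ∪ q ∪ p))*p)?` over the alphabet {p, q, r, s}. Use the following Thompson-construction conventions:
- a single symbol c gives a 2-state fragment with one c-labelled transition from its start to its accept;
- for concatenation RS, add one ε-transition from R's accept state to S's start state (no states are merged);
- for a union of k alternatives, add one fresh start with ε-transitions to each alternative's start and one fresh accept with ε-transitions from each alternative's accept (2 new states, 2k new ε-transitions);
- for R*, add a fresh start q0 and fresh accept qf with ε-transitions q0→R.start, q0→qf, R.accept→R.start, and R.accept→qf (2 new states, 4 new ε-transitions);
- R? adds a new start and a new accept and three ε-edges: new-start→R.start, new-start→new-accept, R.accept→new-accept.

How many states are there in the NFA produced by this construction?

Building bottom-up:
Each of the 7 symbol leaves contributes a 2-state fragment.
  qs : 4 states
  qs ∪ s ∪ q ∪ p : 12 states
  r(qs ∪ s ∪ q ∪ p) : 14 states
  (r(qs ∪ s ∪ q ∪ p))* : 16 states
  (r(qs ∪ s ∪ q ∪ p))*p : 18 states
  ((r(qs ∪ s ∪ q ∪ p))*p)? : 20 states

20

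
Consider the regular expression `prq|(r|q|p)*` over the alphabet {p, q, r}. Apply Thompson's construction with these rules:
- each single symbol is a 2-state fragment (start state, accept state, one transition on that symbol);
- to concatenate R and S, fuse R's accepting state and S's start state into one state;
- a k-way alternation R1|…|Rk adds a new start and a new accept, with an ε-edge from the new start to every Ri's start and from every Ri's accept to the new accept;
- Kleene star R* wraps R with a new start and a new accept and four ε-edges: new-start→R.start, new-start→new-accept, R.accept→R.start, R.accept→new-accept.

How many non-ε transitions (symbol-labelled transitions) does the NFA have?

Recursing over subexpressions:
Each of the 6 symbol leaves contributes exactly 1 symbol transition.
  prq : 3 symbol transitions
  r|q|p : 3 symbol transitions
  (r|q|p)* : 3 symbol transitions
  prq|(r|q|p)* : 6 symbol transitions

6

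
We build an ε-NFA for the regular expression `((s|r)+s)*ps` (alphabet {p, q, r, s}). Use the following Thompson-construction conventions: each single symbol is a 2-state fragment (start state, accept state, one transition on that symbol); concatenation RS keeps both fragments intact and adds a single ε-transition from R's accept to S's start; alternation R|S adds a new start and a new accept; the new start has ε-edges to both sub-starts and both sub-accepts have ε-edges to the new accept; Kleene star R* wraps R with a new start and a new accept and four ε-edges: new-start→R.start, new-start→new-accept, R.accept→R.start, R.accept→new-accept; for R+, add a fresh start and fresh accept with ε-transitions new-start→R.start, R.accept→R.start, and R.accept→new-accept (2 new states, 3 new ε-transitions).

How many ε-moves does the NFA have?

14

Building bottom-up:
Each of the 5 symbol leaves contributes 0 ε-transitions.
  s|r → 4 ε-transitions
  (s|r)+ → 7 ε-transitions
  (s|r)+s → 8 ε-transitions
  ((s|r)+s)* → 12 ε-transitions
  ((s|r)+s)*ps → 14 ε-transitions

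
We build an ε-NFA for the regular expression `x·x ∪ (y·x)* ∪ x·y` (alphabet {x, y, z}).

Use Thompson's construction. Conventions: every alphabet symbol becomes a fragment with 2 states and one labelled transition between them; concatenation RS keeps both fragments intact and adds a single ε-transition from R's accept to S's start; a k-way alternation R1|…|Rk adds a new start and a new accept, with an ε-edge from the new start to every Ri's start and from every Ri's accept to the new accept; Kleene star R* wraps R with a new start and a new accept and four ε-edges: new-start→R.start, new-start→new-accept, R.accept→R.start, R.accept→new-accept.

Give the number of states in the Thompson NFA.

Per subexpression:
Each of the 6 symbol leaves contributes a 2-state fragment.
  x·x = 4 states
  y·x = 4 states
  (y·x)* = 6 states
  x·y = 4 states
  x·x ∪ (y·x)* ∪ x·y = 16 states

16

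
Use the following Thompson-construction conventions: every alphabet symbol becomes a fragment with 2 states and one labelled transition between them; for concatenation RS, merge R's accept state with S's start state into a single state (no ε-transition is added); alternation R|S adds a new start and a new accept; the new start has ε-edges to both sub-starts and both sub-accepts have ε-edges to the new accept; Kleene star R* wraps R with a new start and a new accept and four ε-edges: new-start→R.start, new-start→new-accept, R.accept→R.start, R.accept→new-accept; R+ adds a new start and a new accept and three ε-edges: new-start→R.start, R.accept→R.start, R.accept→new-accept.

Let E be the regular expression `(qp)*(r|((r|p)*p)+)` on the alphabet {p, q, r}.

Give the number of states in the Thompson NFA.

Recursing over subexpressions:
Each of the 6 symbol leaves contributes a 2-state fragment.
  qp — 3 states
  (qp)* — 5 states
  r|p — 6 states
  (r|p)* — 8 states
  (r|p)*p — 9 states
  ((r|p)*p)+ — 11 states
  r|((r|p)*p)+ — 15 states
  (qp)*(r|((r|p)*p)+) — 19 states

19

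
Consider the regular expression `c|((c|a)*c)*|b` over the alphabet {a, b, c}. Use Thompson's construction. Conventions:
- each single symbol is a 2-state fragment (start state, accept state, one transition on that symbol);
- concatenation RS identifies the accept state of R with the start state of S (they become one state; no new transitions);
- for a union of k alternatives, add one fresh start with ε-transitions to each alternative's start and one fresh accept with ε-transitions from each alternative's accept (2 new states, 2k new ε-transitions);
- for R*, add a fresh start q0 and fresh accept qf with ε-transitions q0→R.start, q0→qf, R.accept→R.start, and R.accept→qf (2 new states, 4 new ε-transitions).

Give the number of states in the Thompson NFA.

17

Recursing over subexpressions:
Each of the 5 symbol leaves contributes a 2-state fragment.
  c|a : 6 states
  (c|a)* : 8 states
  (c|a)*c : 9 states
  ((c|a)*c)* : 11 states
  c|((c|a)*c)*|b : 17 states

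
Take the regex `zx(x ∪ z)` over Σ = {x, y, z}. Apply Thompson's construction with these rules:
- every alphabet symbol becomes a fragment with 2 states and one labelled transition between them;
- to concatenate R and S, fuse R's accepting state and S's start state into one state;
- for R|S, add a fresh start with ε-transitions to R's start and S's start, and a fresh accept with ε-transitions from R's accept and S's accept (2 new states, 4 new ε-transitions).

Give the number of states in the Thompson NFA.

By structural recursion:
Each of the 4 symbol leaves contributes a 2-state fragment.
  x ∪ z : 6 states
  zx(x ∪ z) : 8 states

8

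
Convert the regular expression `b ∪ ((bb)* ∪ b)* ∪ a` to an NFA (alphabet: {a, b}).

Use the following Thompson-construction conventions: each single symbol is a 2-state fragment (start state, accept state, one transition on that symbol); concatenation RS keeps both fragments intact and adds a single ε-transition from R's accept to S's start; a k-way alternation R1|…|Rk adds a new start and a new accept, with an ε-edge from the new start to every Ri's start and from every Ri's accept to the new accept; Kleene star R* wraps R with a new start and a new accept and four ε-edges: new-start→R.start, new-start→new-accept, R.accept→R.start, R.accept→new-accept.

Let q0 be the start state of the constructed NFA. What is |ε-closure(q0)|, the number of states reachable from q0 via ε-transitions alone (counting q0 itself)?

12

Compute the ε-closure size of each fragment's start state recursively; a symbol fragment's start has no outgoing ε-edge, so its closure is just itself (size 1).
  bb — same as the first factor's closure: C = 1
  (bb)* — the star's fresh start ε-reaches both the body's start and the fresh accept: C = 2 + 1 = 3
  (bb)* ∪ b — C = 1 (new start) + (3 + 1) + 1 (new accept, since some branch ε-reaches its own accept) = 6
  ((bb)* ∪ b)* — new start has ε-edges to the inner start and to the new accept, so C = 2 + 6 = 8
  b ∪ ((bb)* ∪ b)* ∪ a — new start ε-reaches every alternative's start; at least one alternative accepts ε, so the union's new accept is reached too: C = 1 + 1 + 8 + 1 + 1 = 12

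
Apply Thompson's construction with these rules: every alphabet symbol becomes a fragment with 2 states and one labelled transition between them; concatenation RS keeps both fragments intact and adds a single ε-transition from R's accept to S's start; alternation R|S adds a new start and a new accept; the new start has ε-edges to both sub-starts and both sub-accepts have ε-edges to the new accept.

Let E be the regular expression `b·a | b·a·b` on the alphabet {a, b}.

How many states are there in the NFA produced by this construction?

By structural recursion:
Each of the 5 symbol leaves contributes a 2-state fragment.
  b·a = 4 states
  b·a·b = 6 states
  b·a | b·a·b = 12 states

12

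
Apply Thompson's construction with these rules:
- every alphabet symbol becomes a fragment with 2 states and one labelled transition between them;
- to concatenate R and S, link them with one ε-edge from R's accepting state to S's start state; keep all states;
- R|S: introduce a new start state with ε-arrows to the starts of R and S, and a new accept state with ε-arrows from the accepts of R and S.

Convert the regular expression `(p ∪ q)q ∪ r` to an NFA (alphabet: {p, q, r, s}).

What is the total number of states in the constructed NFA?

Recursing over subexpressions:
Each of the 4 symbol leaves contributes a 2-state fragment.
  p ∪ q — 6 states
  (p ∪ q)q — 8 states
  (p ∪ q)q ∪ r — 12 states

12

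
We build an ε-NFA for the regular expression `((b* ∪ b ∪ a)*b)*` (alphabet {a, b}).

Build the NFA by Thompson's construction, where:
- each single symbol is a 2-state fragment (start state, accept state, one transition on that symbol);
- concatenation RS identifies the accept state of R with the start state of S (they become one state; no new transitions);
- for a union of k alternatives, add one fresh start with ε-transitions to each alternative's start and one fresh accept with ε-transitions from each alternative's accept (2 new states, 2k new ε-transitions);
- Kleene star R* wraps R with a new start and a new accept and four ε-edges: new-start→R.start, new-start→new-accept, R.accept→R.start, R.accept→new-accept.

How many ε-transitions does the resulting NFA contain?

Recursing over subexpressions:
Each of the 4 symbol leaves contributes 0 ε-transitions.
  b* → 4 ε-transitions
  b* ∪ b ∪ a → 10 ε-transitions
  (b* ∪ b ∪ a)* → 14 ε-transitions
  (b* ∪ b ∪ a)*b → 14 ε-transitions
  ((b* ∪ b ∪ a)*b)* → 18 ε-transitions

18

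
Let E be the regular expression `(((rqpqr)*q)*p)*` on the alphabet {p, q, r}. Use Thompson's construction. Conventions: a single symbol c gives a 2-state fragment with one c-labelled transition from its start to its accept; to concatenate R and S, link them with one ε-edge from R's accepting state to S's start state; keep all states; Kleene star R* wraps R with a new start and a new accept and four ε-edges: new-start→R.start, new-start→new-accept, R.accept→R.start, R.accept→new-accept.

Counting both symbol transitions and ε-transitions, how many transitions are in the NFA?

25

By structural recursion:
Each of the 7 symbol leaves contributes 1 transition (1 symbol, 0 ε).
  rqpqr — 9 transitions (5 symbol, 4 ε)
  (rqpqr)* — 13 transitions (5 symbol, 8 ε)
  (rqpqr)*q — 15 transitions (6 symbol, 9 ε)
  ((rqpqr)*q)* — 19 transitions (6 symbol, 13 ε)
  ((rqpqr)*q)*p — 21 transitions (7 symbol, 14 ε)
  (((rqpqr)*q)*p)* — 25 transitions (7 symbol, 18 ε)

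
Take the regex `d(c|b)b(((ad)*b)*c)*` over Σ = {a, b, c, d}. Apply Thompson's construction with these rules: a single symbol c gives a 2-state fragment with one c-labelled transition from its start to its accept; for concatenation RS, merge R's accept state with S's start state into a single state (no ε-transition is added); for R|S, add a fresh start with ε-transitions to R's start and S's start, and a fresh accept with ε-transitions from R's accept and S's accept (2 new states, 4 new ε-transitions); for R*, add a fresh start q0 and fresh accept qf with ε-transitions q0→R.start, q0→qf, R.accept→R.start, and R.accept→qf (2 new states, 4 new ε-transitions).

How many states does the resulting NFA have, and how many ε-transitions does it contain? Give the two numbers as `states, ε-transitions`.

18, 16

Bottom-up over the parse tree:
Each of the 8 symbol leaves contributes 2 states and 0 ε-transitions.
  c|b = 6 states, 4 ε-transitions
  ad = 3 states, 0 ε-transitions
  (ad)* = 5 states, 4 ε-transitions
  (ad)*b = 6 states, 4 ε-transitions
  ((ad)*b)* = 8 states, 8 ε-transitions
  ((ad)*b)*c = 9 states, 8 ε-transitions
  (((ad)*b)*c)* = 11 states, 12 ε-transitions
  d(c|b)b(((ad)*b)*c)* = 18 states, 16 ε-transitions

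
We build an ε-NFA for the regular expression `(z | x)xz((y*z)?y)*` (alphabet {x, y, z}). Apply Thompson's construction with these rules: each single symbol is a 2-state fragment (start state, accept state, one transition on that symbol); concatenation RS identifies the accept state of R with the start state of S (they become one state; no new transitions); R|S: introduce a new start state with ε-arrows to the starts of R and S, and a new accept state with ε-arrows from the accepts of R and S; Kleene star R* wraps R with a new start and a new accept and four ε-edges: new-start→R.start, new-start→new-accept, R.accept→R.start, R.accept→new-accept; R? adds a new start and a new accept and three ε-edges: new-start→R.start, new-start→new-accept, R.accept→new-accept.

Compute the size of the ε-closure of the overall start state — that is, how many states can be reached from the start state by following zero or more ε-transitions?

Work bottom-up. For each fragment F, track |ε-closure(F.start)| and whether F's accept lies in that closure (i.e. whether F accepts ε). A single-symbol fragment has closure size 1 and does not accept ε.
  z | x — new start ε-reaches every alternative's start; none of them accept ε, so the new accept is not reached: |closure| = 1 + 1 + 1 = 3
  y* — the star's fresh start ε-reaches both the body's start and the fresh accept: |closure| = 2 + 1 = 3
  y*z — |closure| = 3 + (1−1) = 3 (closure spills across the concat boundary because the left factor accepts ε)
  (y*z)? — new start has ε-edges to the inner start and to the new accept, so |closure| = 2 + 3 = 5
  (y*z)?y — |closure| = 5 + (1−1) = 5 (closure spills across the concat boundary because the left factor accepts ε)
  ((y*z)?y)* — |closure| = 1 (new start) + 5 (body) + 1 (new accept) = 7
  (z | x)xz((y*z)?y)* — |closure| equals the left operand's closure size = 3 (its accept is not ε-reachable, so the closure stops there)

3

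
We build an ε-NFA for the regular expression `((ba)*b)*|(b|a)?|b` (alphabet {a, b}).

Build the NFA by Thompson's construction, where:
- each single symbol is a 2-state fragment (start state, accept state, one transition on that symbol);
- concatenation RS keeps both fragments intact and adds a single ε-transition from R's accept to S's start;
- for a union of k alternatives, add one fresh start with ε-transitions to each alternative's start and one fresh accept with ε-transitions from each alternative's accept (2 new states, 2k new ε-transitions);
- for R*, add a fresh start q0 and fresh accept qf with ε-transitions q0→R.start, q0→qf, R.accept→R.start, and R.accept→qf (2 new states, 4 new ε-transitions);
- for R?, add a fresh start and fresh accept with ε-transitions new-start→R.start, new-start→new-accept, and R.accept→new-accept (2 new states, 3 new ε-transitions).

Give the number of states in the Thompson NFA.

22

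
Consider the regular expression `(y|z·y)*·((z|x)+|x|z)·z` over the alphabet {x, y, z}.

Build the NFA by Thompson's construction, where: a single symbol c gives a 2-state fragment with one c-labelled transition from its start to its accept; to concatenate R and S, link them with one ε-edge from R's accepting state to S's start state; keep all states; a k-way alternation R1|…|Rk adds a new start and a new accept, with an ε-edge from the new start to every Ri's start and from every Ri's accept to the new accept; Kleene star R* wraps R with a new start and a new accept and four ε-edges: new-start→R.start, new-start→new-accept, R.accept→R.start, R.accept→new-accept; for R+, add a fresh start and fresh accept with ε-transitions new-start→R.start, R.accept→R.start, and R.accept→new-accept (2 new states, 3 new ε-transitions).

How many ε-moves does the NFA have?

24

Bottom-up over the parse tree:
Each of the 8 symbol leaves contributes 0 ε-transitions.
  z·y : 1 ε-transition
  y|z·y : 5 ε-transitions
  (y|z·y)* : 9 ε-transitions
  z|x : 4 ε-transitions
  (z|x)+ : 7 ε-transitions
  (z|x)+|x|z : 13 ε-transitions
  (y|z·y)*·((z|x)+|x|z)·z : 24 ε-transitions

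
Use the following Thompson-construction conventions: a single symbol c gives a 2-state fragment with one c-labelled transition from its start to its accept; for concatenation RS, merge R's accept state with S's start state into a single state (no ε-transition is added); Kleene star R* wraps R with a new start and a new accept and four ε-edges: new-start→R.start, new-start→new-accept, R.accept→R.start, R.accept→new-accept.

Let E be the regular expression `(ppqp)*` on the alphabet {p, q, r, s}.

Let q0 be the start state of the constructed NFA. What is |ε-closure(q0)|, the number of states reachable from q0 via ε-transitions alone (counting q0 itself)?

3

Let C(F) = |ε-closure(F.start)| within fragment F, and note whether F accepts ε. Symbol fragments have C = 1 and do not accept ε. Then:
  ppqp : |closure| equals the left operand's closure size = 1 (its accept is not ε-reachable, so the closure stops there)
  (ppqp)* : the star's fresh start ε-reaches both the body's start and the fresh accept: |closure| = 2 + 1 = 3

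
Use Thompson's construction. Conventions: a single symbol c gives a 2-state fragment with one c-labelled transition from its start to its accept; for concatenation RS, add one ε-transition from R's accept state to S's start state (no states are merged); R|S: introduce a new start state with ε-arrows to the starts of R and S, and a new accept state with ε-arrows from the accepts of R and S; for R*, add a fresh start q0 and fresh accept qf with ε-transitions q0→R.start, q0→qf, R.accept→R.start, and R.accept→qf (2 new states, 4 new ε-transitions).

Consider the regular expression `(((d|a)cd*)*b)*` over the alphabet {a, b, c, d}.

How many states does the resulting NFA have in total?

18

Building bottom-up:
Each of the 5 symbol leaves contributes a 2-state fragment.
  d|a : 6 states
  d* : 4 states
  (d|a)cd* : 12 states
  ((d|a)cd*)* : 14 states
  ((d|a)cd*)*b : 16 states
  (((d|a)cd*)*b)* : 18 states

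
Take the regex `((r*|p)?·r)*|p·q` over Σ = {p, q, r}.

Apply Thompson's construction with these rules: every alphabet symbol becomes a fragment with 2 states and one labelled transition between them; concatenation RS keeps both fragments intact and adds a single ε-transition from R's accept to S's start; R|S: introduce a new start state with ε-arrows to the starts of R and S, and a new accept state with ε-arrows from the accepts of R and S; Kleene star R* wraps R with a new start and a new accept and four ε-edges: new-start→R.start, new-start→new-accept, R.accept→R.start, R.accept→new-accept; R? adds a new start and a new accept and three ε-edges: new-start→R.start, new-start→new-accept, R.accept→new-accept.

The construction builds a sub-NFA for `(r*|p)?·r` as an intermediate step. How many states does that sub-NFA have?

Fragment for `(r*|p)?·r`:
Each of the 3 symbol leaves contributes a 2-state fragment.
  r* → 4 states
  r*|p → 8 states
  (r*|p)? → 10 states
  (r*|p)?·r → 12 states

12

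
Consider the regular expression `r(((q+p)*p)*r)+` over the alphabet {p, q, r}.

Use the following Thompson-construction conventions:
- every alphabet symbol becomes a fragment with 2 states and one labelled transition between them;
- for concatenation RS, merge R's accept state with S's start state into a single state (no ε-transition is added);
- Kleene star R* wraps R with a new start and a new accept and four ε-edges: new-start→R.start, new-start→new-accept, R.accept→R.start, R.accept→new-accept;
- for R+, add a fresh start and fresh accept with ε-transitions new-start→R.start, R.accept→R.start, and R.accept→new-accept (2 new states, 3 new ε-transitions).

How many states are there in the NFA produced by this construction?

Per subexpression:
Each of the 5 symbol leaves contributes a 2-state fragment.
  q+ — 4 states
  q+p — 5 states
  (q+p)* — 7 states
  (q+p)*p — 8 states
  ((q+p)*p)* — 10 states
  ((q+p)*p)*r — 11 states
  (((q+p)*p)*r)+ — 13 states
  r(((q+p)*p)*r)+ — 14 states

14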